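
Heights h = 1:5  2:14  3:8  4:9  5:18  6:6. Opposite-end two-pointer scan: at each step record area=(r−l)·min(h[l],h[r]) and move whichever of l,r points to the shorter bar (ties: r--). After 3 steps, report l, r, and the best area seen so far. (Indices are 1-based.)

l=3, r=5, best area=42

l=1 r=6: min(5,6)*5=25 best=25 *, l++
l=2 r=6: min(14,6)*4=24 best=25, r--
l=2 r=5: min(14,18)*3=42 best=42 *, l++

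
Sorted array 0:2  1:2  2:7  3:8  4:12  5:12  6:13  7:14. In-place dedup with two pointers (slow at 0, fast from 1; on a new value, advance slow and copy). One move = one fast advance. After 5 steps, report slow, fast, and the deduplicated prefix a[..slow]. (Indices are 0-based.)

slow=3, fast=6, prefix=[2, 7, 8, 12]

slow=0 fast=1: a[fast]=2=a[slow] dup, fast++
slow=0 fast=2: a[fast]=7≠a[slow]=2 write a[1]=7, slow++,fast++
slow=1 fast=3: a[fast]=8≠a[slow]=7 write a[2]=8, slow++,fast++
slow=2 fast=4: a[fast]=12≠a[slow]=8 write a[3]=12, slow++,fast++
slow=3 fast=5: a[fast]=12=a[slow] dup, fast++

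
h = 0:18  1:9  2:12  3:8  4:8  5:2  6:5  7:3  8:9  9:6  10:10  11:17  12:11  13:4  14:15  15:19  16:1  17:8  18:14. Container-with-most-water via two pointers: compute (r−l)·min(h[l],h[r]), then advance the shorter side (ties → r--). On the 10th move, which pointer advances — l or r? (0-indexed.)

[0,18] min(18,14)*18=252 best=252 * → r--
[0,17] min(18,8)*17=136 best=252 → r--
[0,16] min(18,1)*16=16 best=252 → r--
[0,15] min(18,19)*15=270 best=270 * → l++
[1,15] min(9,19)*14=126 best=270 → l++
[2,15] min(12,19)*13=156 best=270 → l++
[3,15] min(8,19)*12=96 best=270 → l++
[4,15] min(8,19)*11=88 best=270 → l++
[5,15] min(2,19)*10=20 best=270 → l++
[6,15] min(5,19)*9=45 best=270 → l++

l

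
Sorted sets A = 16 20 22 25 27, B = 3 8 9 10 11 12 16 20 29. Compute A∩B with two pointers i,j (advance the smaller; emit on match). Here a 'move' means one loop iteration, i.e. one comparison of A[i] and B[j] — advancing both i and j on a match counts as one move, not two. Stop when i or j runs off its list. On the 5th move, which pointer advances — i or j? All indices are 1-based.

j

[i=1,j=1] 16>3 → j++
[i=1,j=2] 16>8 → j++
[i=1,j=3] 16>9 → j++
[i=1,j=4] 16>10 → j++
[i=1,j=5] 16>11 → j++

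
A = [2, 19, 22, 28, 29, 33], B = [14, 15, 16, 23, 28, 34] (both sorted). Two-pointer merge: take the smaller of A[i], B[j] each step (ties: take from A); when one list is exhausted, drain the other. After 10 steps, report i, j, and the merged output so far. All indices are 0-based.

i=0 j=0: A[i]=2<=B[j]=14 take 2, i++
i=1 j=0: A[i]=19>B[j]=14 take 14, j++
i=1 j=1: A[i]=19>B[j]=15 take 15, j++
i=1 j=2: A[i]=19>B[j]=16 take 16, j++
i=1 j=3: A[i]=19<=B[j]=23 take 19, i++
i=2 j=3: A[i]=22<=B[j]=23 take 22, i++
i=3 j=3: A[i]=28>B[j]=23 take 23, j++
i=3 j=4: A[i]=28<=B[j]=28 take 28, i++
i=4 j=4: A[i]=29>B[j]=28 take 28, j++
i=4 j=5: A[i]=29<=B[j]=34 take 29, i++

i=5, j=5, merged so far=[2, 14, 15, 16, 19, 22, 23, 28, 28, 29]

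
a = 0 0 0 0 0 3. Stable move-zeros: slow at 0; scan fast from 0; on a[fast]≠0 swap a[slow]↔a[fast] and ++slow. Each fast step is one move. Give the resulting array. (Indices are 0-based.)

slow=0 fast=0: a[fast]=0, fast++
slow=0 fast=1: a[fast]=0, fast++
slow=0 fast=2: a[fast]=0, fast++
slow=0 fast=3: a[fast]=0, fast++
slow=0 fast=4: a[fast]=0, fast++
slow=0 fast=5: a[fast]=3≠0 swap→a[0]=3, slow++,fast++

[3, 0, 0, 0, 0, 0]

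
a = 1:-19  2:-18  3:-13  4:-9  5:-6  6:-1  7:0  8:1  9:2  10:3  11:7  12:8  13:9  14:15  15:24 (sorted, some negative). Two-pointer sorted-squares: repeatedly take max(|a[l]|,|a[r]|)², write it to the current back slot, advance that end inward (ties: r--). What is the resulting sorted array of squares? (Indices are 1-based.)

[1,15] |-19|<=|24| out[15]=576 → r--
[1,14] |-19|>|15| out[14]=361 → l++
[2,14] |-18|>|15| out[13]=324 → l++
[3,14] |-13|<=|15| out[12]=225 → r--
[3,13] |-13|>|9| out[11]=169 → l++
[4,13] |-9|<=|9| out[10]=81 → r--
[4,12] |-9|>|8| out[9]=81 → l++
[5,12] |-6|<=|8| out[8]=64 → r--
[5,11] |-6|<=|7| out[7]=49 → r--
[5,10] |-6|>|3| out[6]=36 → l++
[6,10] |-1|<=|3| out[5]=9 → r--
[6,9] |-1|<=|2| out[4]=4 → r--
[6,8] |-1|<=|1| out[3]=1 → r--
[6,7] |-1|>|0| out[2]=1 → l++
[7,7] |0|<=|0| out[1]=0 → r--

[0, 1, 1, 4, 9, 36, 49, 64, 81, 81, 169, 225, 324, 361, 576]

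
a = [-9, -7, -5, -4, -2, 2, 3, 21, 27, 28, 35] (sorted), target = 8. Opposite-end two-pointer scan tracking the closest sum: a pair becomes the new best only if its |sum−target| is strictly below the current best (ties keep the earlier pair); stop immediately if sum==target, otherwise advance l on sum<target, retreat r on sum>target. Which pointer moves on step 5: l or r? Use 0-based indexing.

[0,10] -9+35=26 d=18 * → r--
[0,9] -9+28=19 d=11 * → r--
[0,8] -9+27=18 d=10 * → r--
[0,7] -9+21=12 d=4 * → r--
[0,6] -9+3=-6 d=14 → l++

l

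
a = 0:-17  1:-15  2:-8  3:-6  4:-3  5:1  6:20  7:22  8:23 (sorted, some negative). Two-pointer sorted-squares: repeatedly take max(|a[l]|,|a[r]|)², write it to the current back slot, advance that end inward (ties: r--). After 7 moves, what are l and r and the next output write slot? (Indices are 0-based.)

l=4, r=5, next write slot=1

[0,8] |-17|<=|23| out[8]=529 → r--
[0,7] |-17|<=|22| out[7]=484 → r--
[0,6] |-17|<=|20| out[6]=400 → r--
[0,5] |-17|>|1| out[5]=289 → l++
[1,5] |-15|>|1| out[4]=225 → l++
[2,5] |-8|>|1| out[3]=64 → l++
[3,5] |-6|>|1| out[2]=36 → l++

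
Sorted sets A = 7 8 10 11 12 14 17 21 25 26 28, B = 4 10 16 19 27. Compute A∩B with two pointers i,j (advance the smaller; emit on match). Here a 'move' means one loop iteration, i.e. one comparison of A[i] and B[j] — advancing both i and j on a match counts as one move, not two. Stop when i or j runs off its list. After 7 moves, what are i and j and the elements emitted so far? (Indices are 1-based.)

i=1 j=1: 7>4, j++
i=1 j=2: 7<10, i++
i=2 j=2: 8<10, i++
i=3 j=2: 10==10 emit, i++,j++
i=4 j=3: 11<16, i++
i=5 j=3: 12<16, i++
i=6 j=3: 14<16, i++

i=7, j=3, emitted=[10]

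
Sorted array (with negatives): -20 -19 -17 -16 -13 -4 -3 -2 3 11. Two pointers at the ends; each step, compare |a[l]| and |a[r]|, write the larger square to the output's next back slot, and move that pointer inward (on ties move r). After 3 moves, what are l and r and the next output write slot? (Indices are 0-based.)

l=3, r=9, next write slot=6

[0,9] |-20|>|11| out[9]=400 → l++
[1,9] |-19|>|11| out[8]=361 → l++
[2,9] |-17|>|11| out[7]=289 → l++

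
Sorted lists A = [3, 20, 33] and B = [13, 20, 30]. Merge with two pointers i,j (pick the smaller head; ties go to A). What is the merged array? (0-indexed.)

[i=0,j=0] A[i]=3<=B[j]=13 take 3 → i++
[i=1,j=0] A[i]=20>B[j]=13 take 13 → j++
[i=1,j=1] A[i]=20<=B[j]=20 take 20 → i++
[i=2,j=1] A[i]=33>B[j]=20 take 20 → j++
[i=2,j=2] A[i]=33>B[j]=30 take 30 → j++
[i=2,j=3] B done, take A[i]=33 → i++

[3, 13, 20, 20, 30, 33]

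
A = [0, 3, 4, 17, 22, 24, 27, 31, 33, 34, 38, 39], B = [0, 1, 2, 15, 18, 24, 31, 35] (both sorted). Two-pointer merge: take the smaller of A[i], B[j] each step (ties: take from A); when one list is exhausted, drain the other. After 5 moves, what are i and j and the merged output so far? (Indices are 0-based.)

i=2, j=3, merged so far=[0, 0, 1, 2, 3]

i=0 j=0: A[i]=0<=B[j]=0 take 0, i++
i=1 j=0: A[i]=3>B[j]=0 take 0, j++
i=1 j=1: A[i]=3>B[j]=1 take 1, j++
i=1 j=2: A[i]=3>B[j]=2 take 2, j++
i=1 j=3: A[i]=3<=B[j]=15 take 3, i++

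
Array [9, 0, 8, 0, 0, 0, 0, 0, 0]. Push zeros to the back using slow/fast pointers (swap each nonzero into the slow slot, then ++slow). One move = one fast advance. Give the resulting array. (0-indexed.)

(s=0,f=0) a[fast]=9≠0 swap→a[0]=9 → slow++,fast++
(s=1,f=1) a[fast]=0 → fast++
(s=1,f=2) a[fast]=8≠0 swap→a[1]=8 → slow++,fast++
(s=2,f=3) a[fast]=0 → fast++
(s=2,f=4) a[fast]=0 → fast++
(s=2,f=5) a[fast]=0 → fast++
(s=2,f=6) a[fast]=0 → fast++
(s=2,f=7) a[fast]=0 → fast++
(s=2,f=8) a[fast]=0 → fast++

[9, 8, 0, 0, 0, 0, 0, 0, 0]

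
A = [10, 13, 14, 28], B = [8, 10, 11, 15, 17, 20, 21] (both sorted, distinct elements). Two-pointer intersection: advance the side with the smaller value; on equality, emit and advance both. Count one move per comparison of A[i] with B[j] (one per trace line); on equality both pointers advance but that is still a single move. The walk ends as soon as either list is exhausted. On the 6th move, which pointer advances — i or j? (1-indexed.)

j

i=1 j=1: 10>8, j++
i=1 j=2: 10==10 emit, i++,j++
i=2 j=3: 13>11, j++
i=2 j=4: 13<15, i++
i=3 j=4: 14<15, i++
i=4 j=4: 28>15, j++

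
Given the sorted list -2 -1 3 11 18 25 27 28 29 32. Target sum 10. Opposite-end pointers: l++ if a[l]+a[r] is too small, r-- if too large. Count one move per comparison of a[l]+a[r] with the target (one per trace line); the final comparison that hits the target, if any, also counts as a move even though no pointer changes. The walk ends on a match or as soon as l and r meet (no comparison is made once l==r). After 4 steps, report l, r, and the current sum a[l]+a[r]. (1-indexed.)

l=1, r=6, sum=23

[1,10] -2+32=30 >10 → r--
[1,9] -2+29=27 >10 → r--
[1,8] -2+28=26 >10 → r--
[1,7] -2+27=25 >10 → r--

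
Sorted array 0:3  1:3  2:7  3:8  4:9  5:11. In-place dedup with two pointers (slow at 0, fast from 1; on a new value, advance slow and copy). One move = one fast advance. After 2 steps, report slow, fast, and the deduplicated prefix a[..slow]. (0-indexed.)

(s=0,f=1) a[fast]=3=a[slow] dup → fast++
(s=0,f=2) a[fast]=7≠a[slow]=3 write a[1]=7 → slow++,fast++

slow=1, fast=3, prefix=[3, 7]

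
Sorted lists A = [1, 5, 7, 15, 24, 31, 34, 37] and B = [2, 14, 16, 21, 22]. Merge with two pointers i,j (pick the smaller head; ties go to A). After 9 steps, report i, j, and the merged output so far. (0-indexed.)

i=4, j=5, merged so far=[1, 2, 5, 7, 14, 15, 16, 21, 22]

i=0 j=0: A[i]=1<=B[j]=2 take 1, i++
i=1 j=0: A[i]=5>B[j]=2 take 2, j++
i=1 j=1: A[i]=5<=B[j]=14 take 5, i++
i=2 j=1: A[i]=7<=B[j]=14 take 7, i++
i=3 j=1: A[i]=15>B[j]=14 take 14, j++
i=3 j=2: A[i]=15<=B[j]=16 take 15, i++
i=4 j=2: A[i]=24>B[j]=16 take 16, j++
i=4 j=3: A[i]=24>B[j]=21 take 21, j++
i=4 j=4: A[i]=24>B[j]=22 take 22, j++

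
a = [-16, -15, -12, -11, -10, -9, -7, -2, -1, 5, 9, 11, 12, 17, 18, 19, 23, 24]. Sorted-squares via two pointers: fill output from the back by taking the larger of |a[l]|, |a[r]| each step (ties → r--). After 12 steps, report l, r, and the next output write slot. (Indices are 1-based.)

l=6, r=11, next write slot=6

[1,18] |-16|<=|24| out[18]=576 → r--
[1,17] |-16|<=|23| out[17]=529 → r--
[1,16] |-16|<=|19| out[16]=361 → r--
[1,15] |-16|<=|18| out[15]=324 → r--
[1,14] |-16|<=|17| out[14]=289 → r--
[1,13] |-16|>|12| out[13]=256 → l++
[2,13] |-15|>|12| out[12]=225 → l++
[3,13] |-12|<=|12| out[11]=144 → r--
[3,12] |-12|>|11| out[10]=144 → l++
[4,12] |-11|<=|11| out[9]=121 → r--
[4,11] |-11|>|9| out[8]=121 → l++
[5,11] |-10|>|9| out[7]=100 → l++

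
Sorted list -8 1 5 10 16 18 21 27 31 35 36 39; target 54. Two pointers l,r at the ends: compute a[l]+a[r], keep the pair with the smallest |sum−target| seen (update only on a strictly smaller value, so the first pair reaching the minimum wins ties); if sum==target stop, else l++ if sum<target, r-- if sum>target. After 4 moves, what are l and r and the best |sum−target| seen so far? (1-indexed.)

l=5, r=12, best |Δ|=5

[1,12] -8+39=31 d=23 * → l++
[2,12] 1+39=40 d=14 * → l++
[3,12] 5+39=44 d=10 * → l++
[4,12] 10+39=49 d=5 * → l++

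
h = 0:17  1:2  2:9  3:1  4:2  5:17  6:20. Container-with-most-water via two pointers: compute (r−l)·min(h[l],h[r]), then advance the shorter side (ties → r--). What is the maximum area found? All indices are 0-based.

max area = 102

l=0 r=6: min(17,20)*6=102 best=102 *, l++
l=1 r=6: min(2,20)*5=10 best=102, l++
l=2 r=6: min(9,20)*4=36 best=102, l++
l=3 r=6: min(1,20)*3=3 best=102, l++
l=4 r=6: min(2,20)*2=4 best=102, l++
l=5 r=6: min(17,20)*1=17 best=102, l++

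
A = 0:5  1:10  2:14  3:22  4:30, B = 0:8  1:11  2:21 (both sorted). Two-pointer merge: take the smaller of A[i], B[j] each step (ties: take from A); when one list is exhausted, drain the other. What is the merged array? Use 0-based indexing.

[5, 8, 10, 11, 14, 21, 22, 30]

i=0 j=0: A[i]=5<=B[j]=8 take 5, i++
i=1 j=0: A[i]=10>B[j]=8 take 8, j++
i=1 j=1: A[i]=10<=B[j]=11 take 10, i++
i=2 j=1: A[i]=14>B[j]=11 take 11, j++
i=2 j=2: A[i]=14<=B[j]=21 take 14, i++
i=3 j=2: A[i]=22>B[j]=21 take 21, j++
i=3 j=3: B done, take A[i]=22, i++
i=4 j=3: B done, take A[i]=30, i++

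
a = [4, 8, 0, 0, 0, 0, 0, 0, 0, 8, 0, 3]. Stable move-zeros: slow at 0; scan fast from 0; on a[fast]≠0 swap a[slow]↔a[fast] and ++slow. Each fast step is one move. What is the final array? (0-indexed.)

(s=0,f=0) a[fast]=4≠0 swap→a[0]=4 → slow++,fast++
(s=1,f=1) a[fast]=8≠0 swap→a[1]=8 → slow++,fast++
(s=2,f=2) a[fast]=0 → fast++
(s=2,f=3) a[fast]=0 → fast++
(s=2,f=4) a[fast]=0 → fast++
(s=2,f=5) a[fast]=0 → fast++
(s=2,f=6) a[fast]=0 → fast++
(s=2,f=7) a[fast]=0 → fast++
(s=2,f=8) a[fast]=0 → fast++
(s=2,f=9) a[fast]=8≠0 swap→a[2]=8 → slow++,fast++
(s=3,f=10) a[fast]=0 → fast++
(s=3,f=11) a[fast]=3≠0 swap→a[3]=3 → slow++,fast++

[4, 8, 8, 3, 0, 0, 0, 0, 0, 0, 0, 0]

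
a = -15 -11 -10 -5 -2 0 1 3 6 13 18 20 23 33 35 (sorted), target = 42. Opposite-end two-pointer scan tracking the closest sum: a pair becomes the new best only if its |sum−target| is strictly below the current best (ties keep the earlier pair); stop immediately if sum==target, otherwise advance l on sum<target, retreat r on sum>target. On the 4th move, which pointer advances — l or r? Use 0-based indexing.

l=0 r=14: -15+35=20 d=22 *, l++
l=1 r=14: -11+35=24 d=18 *, l++
l=2 r=14: -10+35=25 d=17 *, l++
l=3 r=14: -5+35=30 d=12 *, l++

l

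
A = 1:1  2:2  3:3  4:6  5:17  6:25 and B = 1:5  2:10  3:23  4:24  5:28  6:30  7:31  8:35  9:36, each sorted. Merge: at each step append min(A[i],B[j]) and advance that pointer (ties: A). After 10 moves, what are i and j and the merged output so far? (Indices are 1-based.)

i=7, j=5, merged so far=[1, 2, 3, 5, 6, 10, 17, 23, 24, 25]

i=1 j=1: A[i]=1<=B[j]=5 take 1, i++
i=2 j=1: A[i]=2<=B[j]=5 take 2, i++
i=3 j=1: A[i]=3<=B[j]=5 take 3, i++
i=4 j=1: A[i]=6>B[j]=5 take 5, j++
i=4 j=2: A[i]=6<=B[j]=10 take 6, i++
i=5 j=2: A[i]=17>B[j]=10 take 10, j++
i=5 j=3: A[i]=17<=B[j]=23 take 17, i++
i=6 j=3: A[i]=25>B[j]=23 take 23, j++
i=6 j=4: A[i]=25>B[j]=24 take 24, j++
i=6 j=5: A[i]=25<=B[j]=28 take 25, i++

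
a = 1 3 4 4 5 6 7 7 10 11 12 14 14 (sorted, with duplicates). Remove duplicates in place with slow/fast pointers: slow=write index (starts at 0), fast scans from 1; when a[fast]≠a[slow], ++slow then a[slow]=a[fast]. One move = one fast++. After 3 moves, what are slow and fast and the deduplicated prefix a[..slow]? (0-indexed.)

slow=0 fast=1: a[fast]=3≠a[slow]=1 write a[1]=3, slow++,fast++
slow=1 fast=2: a[fast]=4≠a[slow]=3 write a[2]=4, slow++,fast++
slow=2 fast=3: a[fast]=4=a[slow] dup, fast++

slow=2, fast=4, prefix=[1, 3, 4]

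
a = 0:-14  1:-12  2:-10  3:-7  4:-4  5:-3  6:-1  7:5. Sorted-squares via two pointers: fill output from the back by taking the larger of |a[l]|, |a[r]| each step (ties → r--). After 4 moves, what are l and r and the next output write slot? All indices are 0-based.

[0,7] |-14|>|5| out[7]=196 → l++
[1,7] |-12|>|5| out[6]=144 → l++
[2,7] |-10|>|5| out[5]=100 → l++
[3,7] |-7|>|5| out[4]=49 → l++

l=4, r=7, next write slot=3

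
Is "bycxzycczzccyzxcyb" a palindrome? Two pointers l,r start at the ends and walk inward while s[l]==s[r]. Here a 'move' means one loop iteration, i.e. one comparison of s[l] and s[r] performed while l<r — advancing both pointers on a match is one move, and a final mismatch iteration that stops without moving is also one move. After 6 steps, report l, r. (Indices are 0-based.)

l=6, r=11

l=0 r=17: 'b'=='b', l++,r--
l=1 r=16: 'y'=='y', l++,r--
l=2 r=15: 'c'=='c', l++,r--
l=3 r=14: 'x'=='x', l++,r--
l=4 r=13: 'z'=='z', l++,r--
l=5 r=12: 'y'=='y', l++,r--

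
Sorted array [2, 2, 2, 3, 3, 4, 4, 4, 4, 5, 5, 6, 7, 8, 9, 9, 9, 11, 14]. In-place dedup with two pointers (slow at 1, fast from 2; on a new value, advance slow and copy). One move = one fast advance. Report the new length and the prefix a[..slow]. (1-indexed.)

length 10; prefix = [2, 3, 4, 5, 6, 7, 8, 9, 11, 14]

slow=1 fast=2: a[fast]=2=a[slow] dup, fast++
slow=1 fast=3: a[fast]=2=a[slow] dup, fast++
slow=1 fast=4: a[fast]=3≠a[slow]=2 write a[2]=3, slow++,fast++
slow=2 fast=5: a[fast]=3=a[slow] dup, fast++
slow=2 fast=6: a[fast]=4≠a[slow]=3 write a[3]=4, slow++,fast++
slow=3 fast=7: a[fast]=4=a[slow] dup, fast++
slow=3 fast=8: a[fast]=4=a[slow] dup, fast++
slow=3 fast=9: a[fast]=4=a[slow] dup, fast++
slow=3 fast=10: a[fast]=5≠a[slow]=4 write a[4]=5, slow++,fast++
slow=4 fast=11: a[fast]=5=a[slow] dup, fast++
slow=4 fast=12: a[fast]=6≠a[slow]=5 write a[5]=6, slow++,fast++
slow=5 fast=13: a[fast]=7≠a[slow]=6 write a[6]=7, slow++,fast++
slow=6 fast=14: a[fast]=8≠a[slow]=7 write a[7]=8, slow++,fast++
slow=7 fast=15: a[fast]=9≠a[slow]=8 write a[8]=9, slow++,fast++
slow=8 fast=16: a[fast]=9=a[slow] dup, fast++
slow=8 fast=17: a[fast]=9=a[slow] dup, fast++
slow=8 fast=18: a[fast]=11≠a[slow]=9 write a[9]=11, slow++,fast++
slow=9 fast=19: a[fast]=14≠a[slow]=11 write a[10]=14, slow++,fast++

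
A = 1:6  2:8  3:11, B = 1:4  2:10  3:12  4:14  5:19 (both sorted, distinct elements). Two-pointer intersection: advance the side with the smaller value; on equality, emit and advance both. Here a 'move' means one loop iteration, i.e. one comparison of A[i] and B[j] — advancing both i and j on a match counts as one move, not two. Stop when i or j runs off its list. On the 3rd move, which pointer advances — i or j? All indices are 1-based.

i=1 j=1: 6>4, j++
i=1 j=2: 6<10, i++
i=2 j=2: 8<10, i++

i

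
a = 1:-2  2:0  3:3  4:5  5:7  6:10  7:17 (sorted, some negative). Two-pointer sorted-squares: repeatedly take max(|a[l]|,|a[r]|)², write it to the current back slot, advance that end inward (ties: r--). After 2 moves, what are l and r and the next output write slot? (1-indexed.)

l=1, r=5, next write slot=5

[1,7] |-2|<=|17| out[7]=289 → r--
[1,6] |-2|<=|10| out[6]=100 → r--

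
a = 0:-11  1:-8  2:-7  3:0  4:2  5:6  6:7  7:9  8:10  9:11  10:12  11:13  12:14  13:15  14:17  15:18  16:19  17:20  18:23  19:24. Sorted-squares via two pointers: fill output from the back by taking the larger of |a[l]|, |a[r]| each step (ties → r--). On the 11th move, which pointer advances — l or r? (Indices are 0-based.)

[0,19] |-11|<=|24| out[19]=576 → r--
[0,18] |-11|<=|23| out[18]=529 → r--
[0,17] |-11|<=|20| out[17]=400 → r--
[0,16] |-11|<=|19| out[16]=361 → r--
[0,15] |-11|<=|18| out[15]=324 → r--
[0,14] |-11|<=|17| out[14]=289 → r--
[0,13] |-11|<=|15| out[13]=225 → r--
[0,12] |-11|<=|14| out[12]=196 → r--
[0,11] |-11|<=|13| out[11]=169 → r--
[0,10] |-11|<=|12| out[10]=144 → r--
[0,9] |-11|<=|11| out[9]=121 → r--

r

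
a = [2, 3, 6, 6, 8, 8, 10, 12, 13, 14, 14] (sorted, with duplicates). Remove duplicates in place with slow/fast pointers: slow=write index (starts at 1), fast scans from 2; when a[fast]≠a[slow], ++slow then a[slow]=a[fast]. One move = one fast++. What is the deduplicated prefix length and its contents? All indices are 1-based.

slow=1 fast=2: a[fast]=3≠a[slow]=2 write a[2]=3, slow++,fast++
slow=2 fast=3: a[fast]=6≠a[slow]=3 write a[3]=6, slow++,fast++
slow=3 fast=4: a[fast]=6=a[slow] dup, fast++
slow=3 fast=5: a[fast]=8≠a[slow]=6 write a[4]=8, slow++,fast++
slow=4 fast=6: a[fast]=8=a[slow] dup, fast++
slow=4 fast=7: a[fast]=10≠a[slow]=8 write a[5]=10, slow++,fast++
slow=5 fast=8: a[fast]=12≠a[slow]=10 write a[6]=12, slow++,fast++
slow=6 fast=9: a[fast]=13≠a[slow]=12 write a[7]=13, slow++,fast++
slow=7 fast=10: a[fast]=14≠a[slow]=13 write a[8]=14, slow++,fast++
slow=8 fast=11: a[fast]=14=a[slow] dup, fast++

length 8; prefix = [2, 3, 6, 8, 10, 12, 13, 14]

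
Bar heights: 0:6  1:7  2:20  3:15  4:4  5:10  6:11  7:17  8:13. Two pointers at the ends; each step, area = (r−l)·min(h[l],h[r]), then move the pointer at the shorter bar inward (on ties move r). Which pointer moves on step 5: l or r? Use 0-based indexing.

[0,8] min(6,13)*8=48 best=48 * → l++
[1,8] min(7,13)*7=49 best=49 * → l++
[2,8] min(20,13)*6=78 best=78 * → r--
[2,7] min(20,17)*5=85 best=85 * → r--
[2,6] min(20,11)*4=44 best=85 → r--

r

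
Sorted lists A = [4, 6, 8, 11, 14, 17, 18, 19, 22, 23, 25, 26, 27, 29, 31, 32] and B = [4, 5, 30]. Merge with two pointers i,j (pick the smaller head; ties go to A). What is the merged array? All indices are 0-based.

i=0 j=0: A[i]=4<=B[j]=4 take 4, i++
i=1 j=0: A[i]=6>B[j]=4 take 4, j++
i=1 j=1: A[i]=6>B[j]=5 take 5, j++
i=1 j=2: A[i]=6<=B[j]=30 take 6, i++
i=2 j=2: A[i]=8<=B[j]=30 take 8, i++
i=3 j=2: A[i]=11<=B[j]=30 take 11, i++
i=4 j=2: A[i]=14<=B[j]=30 take 14, i++
i=5 j=2: A[i]=17<=B[j]=30 take 17, i++
i=6 j=2: A[i]=18<=B[j]=30 take 18, i++
i=7 j=2: A[i]=19<=B[j]=30 take 19, i++
i=8 j=2: A[i]=22<=B[j]=30 take 22, i++
i=9 j=2: A[i]=23<=B[j]=30 take 23, i++
i=10 j=2: A[i]=25<=B[j]=30 take 25, i++
i=11 j=2: A[i]=26<=B[j]=30 take 26, i++
i=12 j=2: A[i]=27<=B[j]=30 take 27, i++
i=13 j=2: A[i]=29<=B[j]=30 take 29, i++
i=14 j=2: A[i]=31>B[j]=30 take 30, j++
i=14 j=3: B done, take A[i]=31, i++
i=15 j=3: B done, take A[i]=32, i++

[4, 4, 5, 6, 8, 11, 14, 17, 18, 19, 22, 23, 25, 26, 27, 29, 30, 31, 32]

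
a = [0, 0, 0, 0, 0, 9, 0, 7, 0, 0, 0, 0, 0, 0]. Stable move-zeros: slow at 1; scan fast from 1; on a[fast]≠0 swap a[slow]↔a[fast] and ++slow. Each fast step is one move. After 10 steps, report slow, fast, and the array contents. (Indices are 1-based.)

slow=1 fast=1: a[fast]=0, fast++
slow=1 fast=2: a[fast]=0, fast++
slow=1 fast=3: a[fast]=0, fast++
slow=1 fast=4: a[fast]=0, fast++
slow=1 fast=5: a[fast]=0, fast++
slow=1 fast=6: a[fast]=9≠0 swap→a[1]=9, slow++,fast++
slow=2 fast=7: a[fast]=0, fast++
slow=2 fast=8: a[fast]=7≠0 swap→a[2]=7, slow++,fast++
slow=3 fast=9: a[fast]=0, fast++
slow=3 fast=10: a[fast]=0, fast++

slow=3, fast=11, a=[9, 7, 0, 0, 0, 0, 0, 0, 0, 0, 0, 0, 0, 0]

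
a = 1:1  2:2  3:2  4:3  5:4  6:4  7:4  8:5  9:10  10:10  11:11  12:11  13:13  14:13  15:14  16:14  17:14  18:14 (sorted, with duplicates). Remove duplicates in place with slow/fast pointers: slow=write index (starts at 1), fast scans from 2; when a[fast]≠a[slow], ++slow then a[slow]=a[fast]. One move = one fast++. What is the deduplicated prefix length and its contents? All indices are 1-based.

(s=1,f=2) a[fast]=2≠a[slow]=1 write a[2]=2 → slow++,fast++
(s=2,f=3) a[fast]=2=a[slow] dup → fast++
(s=2,f=4) a[fast]=3≠a[slow]=2 write a[3]=3 → slow++,fast++
(s=3,f=5) a[fast]=4≠a[slow]=3 write a[4]=4 → slow++,fast++
(s=4,f=6) a[fast]=4=a[slow] dup → fast++
(s=4,f=7) a[fast]=4=a[slow] dup → fast++
(s=4,f=8) a[fast]=5≠a[slow]=4 write a[5]=5 → slow++,fast++
(s=5,f=9) a[fast]=10≠a[slow]=5 write a[6]=10 → slow++,fast++
(s=6,f=10) a[fast]=10=a[slow] dup → fast++
(s=6,f=11) a[fast]=11≠a[slow]=10 write a[7]=11 → slow++,fast++
(s=7,f=12) a[fast]=11=a[slow] dup → fast++
(s=7,f=13) a[fast]=13≠a[slow]=11 write a[8]=13 → slow++,fast++
(s=8,f=14) a[fast]=13=a[slow] dup → fast++
(s=8,f=15) a[fast]=14≠a[slow]=13 write a[9]=14 → slow++,fast++
(s=9,f=16) a[fast]=14=a[slow] dup → fast++
(s=9,f=17) a[fast]=14=a[slow] dup → fast++
(s=9,f=18) a[fast]=14=a[slow] dup → fast++

length 9; prefix = [1, 2, 3, 4, 5, 10, 11, 13, 14]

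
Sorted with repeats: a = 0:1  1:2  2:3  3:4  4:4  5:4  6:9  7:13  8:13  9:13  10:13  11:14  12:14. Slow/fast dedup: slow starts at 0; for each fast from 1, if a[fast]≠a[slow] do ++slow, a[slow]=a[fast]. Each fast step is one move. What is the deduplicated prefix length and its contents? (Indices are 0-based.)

slow=0 fast=1: a[fast]=2≠a[slow]=1 write a[1]=2, slow++,fast++
slow=1 fast=2: a[fast]=3≠a[slow]=2 write a[2]=3, slow++,fast++
slow=2 fast=3: a[fast]=4≠a[slow]=3 write a[3]=4, slow++,fast++
slow=3 fast=4: a[fast]=4=a[slow] dup, fast++
slow=3 fast=5: a[fast]=4=a[slow] dup, fast++
slow=3 fast=6: a[fast]=9≠a[slow]=4 write a[4]=9, slow++,fast++
slow=4 fast=7: a[fast]=13≠a[slow]=9 write a[5]=13, slow++,fast++
slow=5 fast=8: a[fast]=13=a[slow] dup, fast++
slow=5 fast=9: a[fast]=13=a[slow] dup, fast++
slow=5 fast=10: a[fast]=13=a[slow] dup, fast++
slow=5 fast=11: a[fast]=14≠a[slow]=13 write a[6]=14, slow++,fast++
slow=6 fast=12: a[fast]=14=a[slow] dup, fast++

length 7; prefix = [1, 2, 3, 4, 9, 13, 14]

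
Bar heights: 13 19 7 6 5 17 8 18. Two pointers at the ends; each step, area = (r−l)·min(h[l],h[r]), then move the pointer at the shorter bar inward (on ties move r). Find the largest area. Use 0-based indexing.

l=0 r=7: min(13,18)*7=91 best=91 *, l++
l=1 r=7: min(19,18)*6=108 best=108 *, r--
l=1 r=6: min(19,8)*5=40 best=108, r--
l=1 r=5: min(19,17)*4=68 best=108, r--
l=1 r=4: min(19,5)*3=15 best=108, r--
l=1 r=3: min(19,6)*2=12 best=108, r--
l=1 r=2: min(19,7)*1=7 best=108, r--

max area = 108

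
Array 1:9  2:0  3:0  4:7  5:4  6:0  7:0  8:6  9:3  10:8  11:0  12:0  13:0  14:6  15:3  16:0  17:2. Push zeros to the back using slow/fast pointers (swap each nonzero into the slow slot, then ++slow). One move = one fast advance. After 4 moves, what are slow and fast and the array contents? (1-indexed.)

(s=1,f=1) a[fast]=9≠0 swap→a[1]=9 → slow++,fast++
(s=2,f=2) a[fast]=0 → fast++
(s=2,f=3) a[fast]=0 → fast++
(s=2,f=4) a[fast]=7≠0 swap→a[2]=7 → slow++,fast++

slow=3, fast=5, a=[9, 7, 0, 0, 4, 0, 0, 6, 3, 8, 0, 0, 0, 6, 3, 0, 2]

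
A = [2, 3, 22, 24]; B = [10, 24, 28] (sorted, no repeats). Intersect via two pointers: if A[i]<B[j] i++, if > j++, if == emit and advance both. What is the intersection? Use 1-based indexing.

intersection = [24]

[i=1,j=1] 2<10 → i++
[i=2,j=1] 3<10 → i++
[i=3,j=1] 22>10 → j++
[i=3,j=2] 22<24 → i++
[i=4,j=2] 24==24 emit → i++,j++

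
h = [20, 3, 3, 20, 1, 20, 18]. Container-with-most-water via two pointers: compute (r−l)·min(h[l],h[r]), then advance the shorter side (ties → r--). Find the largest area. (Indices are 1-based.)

max area = 108

[1,7] min(20,18)*6=108 best=108 * → r--
[1,6] min(20,20)*5=100 best=108 → r--
[1,5] min(20,1)*4=4 best=108 → r--
[1,4] min(20,20)*3=60 best=108 → r--
[1,3] min(20,3)*2=6 best=108 → r--
[1,2] min(20,3)*1=3 best=108 → r--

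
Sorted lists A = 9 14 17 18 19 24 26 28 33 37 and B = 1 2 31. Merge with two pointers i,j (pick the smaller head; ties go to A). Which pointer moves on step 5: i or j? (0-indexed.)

[i=0,j=0] A[i]=9>B[j]=1 take 1 → j++
[i=0,j=1] A[i]=9>B[j]=2 take 2 → j++
[i=0,j=2] A[i]=9<=B[j]=31 take 9 → i++
[i=1,j=2] A[i]=14<=B[j]=31 take 14 → i++
[i=2,j=2] A[i]=17<=B[j]=31 take 17 → i++

i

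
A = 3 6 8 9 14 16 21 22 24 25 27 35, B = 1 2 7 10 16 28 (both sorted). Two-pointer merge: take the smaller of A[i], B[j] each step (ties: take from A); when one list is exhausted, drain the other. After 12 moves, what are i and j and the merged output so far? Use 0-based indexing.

i=7, j=5, merged so far=[1, 2, 3, 6, 7, 8, 9, 10, 14, 16, 16, 21]

i=0 j=0: A[i]=3>B[j]=1 take 1, j++
i=0 j=1: A[i]=3>B[j]=2 take 2, j++
i=0 j=2: A[i]=3<=B[j]=7 take 3, i++
i=1 j=2: A[i]=6<=B[j]=7 take 6, i++
i=2 j=2: A[i]=8>B[j]=7 take 7, j++
i=2 j=3: A[i]=8<=B[j]=10 take 8, i++
i=3 j=3: A[i]=9<=B[j]=10 take 9, i++
i=4 j=3: A[i]=14>B[j]=10 take 10, j++
i=4 j=4: A[i]=14<=B[j]=16 take 14, i++
i=5 j=4: A[i]=16<=B[j]=16 take 16, i++
i=6 j=4: A[i]=21>B[j]=16 take 16, j++
i=6 j=5: A[i]=21<=B[j]=28 take 21, i++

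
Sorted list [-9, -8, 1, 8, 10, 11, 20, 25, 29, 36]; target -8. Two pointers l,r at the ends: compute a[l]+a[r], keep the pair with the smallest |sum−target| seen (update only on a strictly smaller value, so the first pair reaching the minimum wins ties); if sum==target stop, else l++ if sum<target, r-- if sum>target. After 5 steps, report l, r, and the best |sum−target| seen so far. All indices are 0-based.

l=0, r=4, best |Δ|=10

l=0 r=9: -9+36=27 d=35 *, r--
l=0 r=8: -9+29=20 d=28 *, r--
l=0 r=7: -9+25=16 d=24 *, r--
l=0 r=6: -9+20=11 d=19 *, r--
l=0 r=5: -9+11=2 d=10 *, r--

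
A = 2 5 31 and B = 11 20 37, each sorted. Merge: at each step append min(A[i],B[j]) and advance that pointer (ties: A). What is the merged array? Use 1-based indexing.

[2, 5, 11, 20, 31, 37]

[i=1,j=1] A[i]=2<=B[j]=11 take 2 → i++
[i=2,j=1] A[i]=5<=B[j]=11 take 5 → i++
[i=3,j=1] A[i]=31>B[j]=11 take 11 → j++
[i=3,j=2] A[i]=31>B[j]=20 take 20 → j++
[i=3,j=3] A[i]=31<=B[j]=37 take 31 → i++
[i=4,j=3] A done, take B[j]=37 → j++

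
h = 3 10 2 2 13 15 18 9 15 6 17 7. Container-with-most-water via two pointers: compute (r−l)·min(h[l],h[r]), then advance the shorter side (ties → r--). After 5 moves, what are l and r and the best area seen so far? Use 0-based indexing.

l=0 r=11: min(3,7)*11=33 best=33 *, l++
l=1 r=11: min(10,7)*10=70 best=70 *, r--
l=1 r=10: min(10,17)*9=90 best=90 *, l++
l=2 r=10: min(2,17)*8=16 best=90, l++
l=3 r=10: min(2,17)*7=14 best=90, l++

l=4, r=10, best area=90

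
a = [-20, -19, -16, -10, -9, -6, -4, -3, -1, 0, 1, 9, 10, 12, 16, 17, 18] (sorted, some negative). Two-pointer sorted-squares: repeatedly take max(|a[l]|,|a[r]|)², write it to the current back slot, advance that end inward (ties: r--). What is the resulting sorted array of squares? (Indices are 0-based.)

[0, 1, 1, 9, 16, 36, 81, 81, 100, 100, 144, 256, 256, 289, 324, 361, 400]

l=0 r=16: |-20|>|18| out[16]=400, l++
l=1 r=16: |-19|>|18| out[15]=361, l++
l=2 r=16: |-16|<=|18| out[14]=324, r--
l=2 r=15: |-16|<=|17| out[13]=289, r--
l=2 r=14: |-16|<=|16| out[12]=256, r--
l=2 r=13: |-16|>|12| out[11]=256, l++
l=3 r=13: |-10|<=|12| out[10]=144, r--
l=3 r=12: |-10|<=|10| out[9]=100, r--
l=3 r=11: |-10|>|9| out[8]=100, l++
l=4 r=11: |-9|<=|9| out[7]=81, r--
l=4 r=10: |-9|>|1| out[6]=81, l++
l=5 r=10: |-6|>|1| out[5]=36, l++
l=6 r=10: |-4|>|1| out[4]=16, l++
l=7 r=10: |-3|>|1| out[3]=9, l++
l=8 r=10: |-1|<=|1| out[2]=1, r--
l=8 r=9: |-1|>|0| out[1]=1, l++
l=9 r=9: |0|<=|0| out[0]=0, r--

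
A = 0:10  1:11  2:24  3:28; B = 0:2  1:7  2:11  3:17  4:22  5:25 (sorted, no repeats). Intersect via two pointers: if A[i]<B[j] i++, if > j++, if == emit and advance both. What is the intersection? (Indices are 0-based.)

intersection = [11]

i=0 j=0: 10>2, j++
i=0 j=1: 10>7, j++
i=0 j=2: 10<11, i++
i=1 j=2: 11==11 emit, i++,j++
i=2 j=3: 24>17, j++
i=2 j=4: 24>22, j++
i=2 j=5: 24<25, i++
i=3 j=5: 28>25, j++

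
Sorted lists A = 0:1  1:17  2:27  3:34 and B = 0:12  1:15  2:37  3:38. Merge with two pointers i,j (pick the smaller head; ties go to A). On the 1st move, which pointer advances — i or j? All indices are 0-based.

i

i=0 j=0: A[i]=1<=B[j]=12 take 1, i++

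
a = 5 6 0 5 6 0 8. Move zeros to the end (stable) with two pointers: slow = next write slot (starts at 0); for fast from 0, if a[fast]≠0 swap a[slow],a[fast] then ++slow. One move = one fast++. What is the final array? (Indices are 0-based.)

[5, 6, 5, 6, 8, 0, 0]

slow=0 fast=0: a[fast]=5≠0 swap→a[0]=5, slow++,fast++
slow=1 fast=1: a[fast]=6≠0 swap→a[1]=6, slow++,fast++
slow=2 fast=2: a[fast]=0, fast++
slow=2 fast=3: a[fast]=5≠0 swap→a[2]=5, slow++,fast++
slow=3 fast=4: a[fast]=6≠0 swap→a[3]=6, slow++,fast++
slow=4 fast=5: a[fast]=0, fast++
slow=4 fast=6: a[fast]=8≠0 swap→a[4]=8, slow++,fast++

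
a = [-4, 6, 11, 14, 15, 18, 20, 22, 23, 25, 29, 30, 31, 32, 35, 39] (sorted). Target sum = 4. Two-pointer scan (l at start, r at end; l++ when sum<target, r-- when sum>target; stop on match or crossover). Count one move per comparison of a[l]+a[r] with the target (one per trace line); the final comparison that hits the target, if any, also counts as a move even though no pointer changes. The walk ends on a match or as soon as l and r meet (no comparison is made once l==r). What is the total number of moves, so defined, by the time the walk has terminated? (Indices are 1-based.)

l=1 r=16: -4+39=35 >4, r--
l=1 r=15: -4+35=31 >4, r--
l=1 r=14: -4+32=28 >4, r--
l=1 r=13: -4+31=27 >4, r--
l=1 r=12: -4+30=26 >4, r--
l=1 r=11: -4+29=25 >4, r--
l=1 r=10: -4+25=21 >4, r--
l=1 r=9: -4+23=19 >4, r--
l=1 r=8: -4+22=18 >4, r--
l=1 r=7: -4+20=16 >4, r--
l=1 r=6: -4+18=14 >4, r--
l=1 r=5: -4+15=11 >4, r--
l=1 r=4: -4+14=10 >4, r--
l=1 r=3: -4+11=7 >4, r--
l=1 r=2: -4+6=2 <4, l++

15 moves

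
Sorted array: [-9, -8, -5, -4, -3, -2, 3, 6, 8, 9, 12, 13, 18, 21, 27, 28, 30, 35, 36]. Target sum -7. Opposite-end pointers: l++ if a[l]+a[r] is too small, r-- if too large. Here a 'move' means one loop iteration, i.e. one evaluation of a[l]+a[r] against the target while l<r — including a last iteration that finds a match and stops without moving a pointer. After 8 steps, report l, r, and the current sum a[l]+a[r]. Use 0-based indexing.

[0,18] -9+36=27 >-7 → r--
[0,17] -9+35=26 >-7 → r--
[0,16] -9+30=21 >-7 → r--
[0,15] -9+28=19 >-7 → r--
[0,14] -9+27=18 >-7 → r--
[0,13] -9+21=12 >-7 → r--
[0,12] -9+18=9 >-7 → r--
[0,11] -9+13=4 >-7 → r--

l=0, r=10, sum=3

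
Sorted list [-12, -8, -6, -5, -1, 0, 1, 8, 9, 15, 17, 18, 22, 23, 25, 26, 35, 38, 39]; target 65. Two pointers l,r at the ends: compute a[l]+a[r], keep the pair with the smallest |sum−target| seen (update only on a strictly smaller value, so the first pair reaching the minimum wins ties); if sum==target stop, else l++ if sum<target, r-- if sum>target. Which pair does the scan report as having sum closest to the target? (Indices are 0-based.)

[0,18] -12+39=27 d=38 * → l++
[1,18] -8+39=31 d=34 * → l++
[2,18] -6+39=33 d=32 * → l++
[3,18] -5+39=34 d=31 * → l++
[4,18] -1+39=38 d=27 * → l++
[5,18] 0+39=39 d=26 * → l++
[6,18] 1+39=40 d=25 * → l++
[7,18] 8+39=47 d=18 * → l++
[8,18] 9+39=48 d=17 * → l++
[9,18] 15+39=54 d=11 * → l++
[10,18] 17+39=56 d=9 * → l++
[11,18] 18+39=57 d=8 * → l++
[12,18] 22+39=61 d=4 * → l++
[13,18] 23+39=62 d=3 * → l++
[14,18] 25+39=64 d=1 * → l++
[15,18] 26+39=65 d=0 * → stop

pair (26, 39) with sum 65 (|Δ|=0)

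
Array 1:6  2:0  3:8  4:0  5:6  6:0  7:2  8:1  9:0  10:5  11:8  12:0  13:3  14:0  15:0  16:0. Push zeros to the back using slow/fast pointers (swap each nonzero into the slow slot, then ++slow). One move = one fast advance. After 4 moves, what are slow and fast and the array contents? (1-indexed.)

(s=1,f=1) a[fast]=6≠0 swap→a[1]=6 → slow++,fast++
(s=2,f=2) a[fast]=0 → fast++
(s=2,f=3) a[fast]=8≠0 swap→a[2]=8 → slow++,fast++
(s=3,f=4) a[fast]=0 → fast++

slow=3, fast=5, a=[6, 8, 0, 0, 6, 0, 2, 1, 0, 5, 8, 0, 3, 0, 0, 0]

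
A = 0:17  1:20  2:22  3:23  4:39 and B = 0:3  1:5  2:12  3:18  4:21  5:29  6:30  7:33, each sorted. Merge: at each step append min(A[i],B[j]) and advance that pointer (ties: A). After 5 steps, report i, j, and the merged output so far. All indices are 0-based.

[i=0,j=0] A[i]=17>B[j]=3 take 3 → j++
[i=0,j=1] A[i]=17>B[j]=5 take 5 → j++
[i=0,j=2] A[i]=17>B[j]=12 take 12 → j++
[i=0,j=3] A[i]=17<=B[j]=18 take 17 → i++
[i=1,j=3] A[i]=20>B[j]=18 take 18 → j++

i=1, j=4, merged so far=[3, 5, 12, 17, 18]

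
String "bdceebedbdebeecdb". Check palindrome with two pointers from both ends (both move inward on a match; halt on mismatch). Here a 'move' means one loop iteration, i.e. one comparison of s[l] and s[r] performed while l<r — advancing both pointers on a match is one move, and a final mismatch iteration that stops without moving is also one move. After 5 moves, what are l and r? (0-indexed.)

l=5, r=11

[0,16] 'b'=='b' → l++,r--
[1,15] 'd'=='d' → l++,r--
[2,14] 'c'=='c' → l++,r--
[3,13] 'e'=='e' → l++,r--
[4,12] 'e'=='e' → l++,r--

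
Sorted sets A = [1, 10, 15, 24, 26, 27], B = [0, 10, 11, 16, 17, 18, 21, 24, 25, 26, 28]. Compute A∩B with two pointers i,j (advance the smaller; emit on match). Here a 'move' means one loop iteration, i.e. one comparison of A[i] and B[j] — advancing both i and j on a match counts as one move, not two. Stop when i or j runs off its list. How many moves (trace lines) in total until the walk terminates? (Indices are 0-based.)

i=0 j=0: 1>0, j++
i=0 j=1: 1<10, i++
i=1 j=1: 10==10 emit, i++,j++
i=2 j=2: 15>11, j++
i=2 j=3: 15<16, i++
i=3 j=3: 24>16, j++
i=3 j=4: 24>17, j++
i=3 j=5: 24>18, j++
i=3 j=6: 24>21, j++
i=3 j=7: 24==24 emit, i++,j++
i=4 j=8: 26>25, j++
i=4 j=9: 26==26 emit, i++,j++
i=5 j=10: 27<28, i++

13 moves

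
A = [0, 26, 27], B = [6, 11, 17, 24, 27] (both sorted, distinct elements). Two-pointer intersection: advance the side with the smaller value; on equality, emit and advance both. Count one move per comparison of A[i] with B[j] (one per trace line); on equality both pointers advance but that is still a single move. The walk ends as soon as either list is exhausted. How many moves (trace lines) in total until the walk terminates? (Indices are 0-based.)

7 moves

[i=0,j=0] 0<6 → i++
[i=1,j=0] 26>6 → j++
[i=1,j=1] 26>11 → j++
[i=1,j=2] 26>17 → j++
[i=1,j=3] 26>24 → j++
[i=1,j=4] 26<27 → i++
[i=2,j=4] 27==27 emit → i++,j++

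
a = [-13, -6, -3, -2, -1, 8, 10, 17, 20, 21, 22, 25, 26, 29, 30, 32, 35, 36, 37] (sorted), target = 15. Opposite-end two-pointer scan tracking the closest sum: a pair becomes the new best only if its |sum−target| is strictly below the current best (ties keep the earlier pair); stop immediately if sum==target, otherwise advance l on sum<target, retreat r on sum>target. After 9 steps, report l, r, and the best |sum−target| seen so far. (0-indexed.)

l=1, r=10, best |Δ|=1

l=0 r=18: -13+37=24 d=9 *, r--
l=0 r=17: -13+36=23 d=8 *, r--
l=0 r=16: -13+35=22 d=7 *, r--
l=0 r=15: -13+32=19 d=4 *, r--
l=0 r=14: -13+30=17 d=2 *, r--
l=0 r=13: -13+29=16 d=1 *, r--
l=0 r=12: -13+26=13 d=2, l++
l=1 r=12: -6+26=20 d=5, r--
l=1 r=11: -6+25=19 d=4, r--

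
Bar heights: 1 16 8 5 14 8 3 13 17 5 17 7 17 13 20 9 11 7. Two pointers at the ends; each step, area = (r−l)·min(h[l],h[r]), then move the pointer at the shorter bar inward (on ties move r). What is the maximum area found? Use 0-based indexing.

[0,17] min(1,7)*17=17 best=17 * → l++
[1,17] min(16,7)*16=112 best=112 * → r--
[1,16] min(16,11)*15=165 best=165 * → r--
[1,15] min(16,9)*14=126 best=165 → r--
[1,14] min(16,20)*13=208 best=208 * → l++
[2,14] min(8,20)*12=96 best=208 → l++
[3,14] min(5,20)*11=55 best=208 → l++
[4,14] min(14,20)*10=140 best=208 → l++
[5,14] min(8,20)*9=72 best=208 → l++
[6,14] min(3,20)*8=24 best=208 → l++
[7,14] min(13,20)*7=91 best=208 → l++
[8,14] min(17,20)*6=102 best=208 → l++
[9,14] min(5,20)*5=25 best=208 → l++
[10,14] min(17,20)*4=68 best=208 → l++
[11,14] min(7,20)*3=21 best=208 → l++
[12,14] min(17,20)*2=34 best=208 → l++
[13,14] min(13,20)*1=13 best=208 → l++

max area = 208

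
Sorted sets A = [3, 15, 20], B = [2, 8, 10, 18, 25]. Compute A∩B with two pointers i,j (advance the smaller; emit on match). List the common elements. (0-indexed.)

intersection = []

[i=0,j=0] 3>2 → j++
[i=0,j=1] 3<8 → i++
[i=1,j=1] 15>8 → j++
[i=1,j=2] 15>10 → j++
[i=1,j=3] 15<18 → i++
[i=2,j=3] 20>18 → j++
[i=2,j=4] 20<25 → i++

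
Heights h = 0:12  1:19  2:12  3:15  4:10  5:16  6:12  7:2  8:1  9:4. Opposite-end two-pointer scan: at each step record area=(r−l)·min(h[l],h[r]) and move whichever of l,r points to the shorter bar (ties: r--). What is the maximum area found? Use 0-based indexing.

[0,9] min(12,4)*9=36 best=36 * → r--
[0,8] min(12,1)*8=8 best=36 → r--
[0,7] min(12,2)*7=14 best=36 → r--
[0,6] min(12,12)*6=72 best=72 * → r--
[0,5] min(12,16)*5=60 best=72 → l++
[1,5] min(19,16)*4=64 best=72 → r--
[1,4] min(19,10)*3=30 best=72 → r--
[1,3] min(19,15)*2=30 best=72 → r--
[1,2] min(19,12)*1=12 best=72 → r--

max area = 72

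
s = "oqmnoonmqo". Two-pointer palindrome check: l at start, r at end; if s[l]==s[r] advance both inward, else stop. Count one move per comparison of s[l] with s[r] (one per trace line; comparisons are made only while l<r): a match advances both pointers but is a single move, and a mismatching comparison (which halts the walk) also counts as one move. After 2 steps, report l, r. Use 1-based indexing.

l=1 r=10: 'o'=='o', l++,r--
l=2 r=9: 'q'=='q', l++,r--

l=3, r=8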